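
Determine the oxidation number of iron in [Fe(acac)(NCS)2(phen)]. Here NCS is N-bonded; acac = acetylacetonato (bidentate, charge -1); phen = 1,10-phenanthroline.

No counter-ion: the bracketed complex is neutral.
Ligand charges: 2×NCS = -2; 1×acac = -1; 1×phen neutral; sum -3.
Fe + (-3) = 0 ⇒ Fe is +3.

+3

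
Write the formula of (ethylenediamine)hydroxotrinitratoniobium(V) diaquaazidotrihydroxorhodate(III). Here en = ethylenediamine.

Cation [Nb…]: ligand charges -4, Nb(V) ⇒ ion charge 1+.
Anion [Rh…]: ligand charges -4, Rh(III) ⇒ ion charge 1−.
One 1+ cation balances one 1− anion.

[Nb(en)(NO3)3(OH)][Rh(H2O)2(N3)(OH)3]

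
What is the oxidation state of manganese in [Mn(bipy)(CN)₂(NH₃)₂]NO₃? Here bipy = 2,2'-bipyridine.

+3

1 nitrate outside the brackets (-1 each) → the complex ion is 1+.
Ligand charges: 1×bipy neutral; 2×NH3 neutral; 2×CN = -2; sum -2.
Mn + (-2) = 1+ ⇒ Mn is +3.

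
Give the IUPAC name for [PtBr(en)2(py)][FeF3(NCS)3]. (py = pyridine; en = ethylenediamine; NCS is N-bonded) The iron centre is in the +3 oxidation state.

bromobis(ethylenediamine)(pyridine)platinum(IV) trifluorotriisothiocyanatoferrate(III)

Both ions are complex: the cation is named first with the plain metal name, the anion second with the -ate form; each ion's ligands are alphabetised independently.
Fe is given as +3; the anion's ligand charges sum to -6, so the complex anion is 3−.
A 1:1 salt means the cation carries the equal and opposite charge, 3+.
Cation: ligand charges sum to -1; for the ion to be 3+, Pt = +4.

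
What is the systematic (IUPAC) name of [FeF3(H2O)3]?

There is no counter-ion, so the complex is neutral overall.
Ligand charges: 3×aqua (neutral), 3×fluoro (-1 each); total -3. So Fe + (-3) = 0, giving Fe = +3.
Ligands are named alphabetically: aqua before fluoro.

triaquatrifluoroiron(III)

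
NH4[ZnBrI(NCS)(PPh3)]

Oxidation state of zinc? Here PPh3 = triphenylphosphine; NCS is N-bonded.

1 ammonium outside the brackets (+1 each) → the complex ion is 1−.
Ligand charges: 1×I = -1; 1×PPh3 neutral; 1×NCS = -1; 1×Br = -1; sum -3.
Zn + (-3) = 1− ⇒ Zn is +2.

+2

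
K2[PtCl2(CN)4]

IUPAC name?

The 2 potassium counter-ions carry a total charge of +2, so each complex ion is 2−.
Ligand charges: 2×chloro (-1 each), 4×cyano (-1 each); total -6. So Pt + (-6) = 2−, giving Pt = +4.
Ligands are named alphabetically: chloro before cyano.
The complex ion is anionic, so platinum takes the -ate form platinate(IV).

potassium dichlorotetracyanoplatinate(IV)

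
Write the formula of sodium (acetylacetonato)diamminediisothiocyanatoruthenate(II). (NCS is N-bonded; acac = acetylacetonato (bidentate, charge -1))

Ligands: 2 isothiocyanato (NCS, -1), 1 acetylacetonato (acac, -1), 2 ammine (NH3, neutral). Ligand charge sum = -3.
With Ru in oxidation state +2, the complex ion is [Ru...]^1−.
Charge balance with sodium (+1) requires 1 complex ion per 1 sodium.

Na[Ru(acac)(NCS)2(NH3)2]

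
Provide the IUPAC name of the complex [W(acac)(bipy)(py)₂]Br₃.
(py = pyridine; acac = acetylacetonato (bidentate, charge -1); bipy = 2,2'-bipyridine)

(acetylacetonato)(2,2'-bipyridine)bis(pyridine)tungsten(IV) bromide

The 3 bromide counter-ions carry a total charge of -3, so each complex ion is 3+.
Ligand charges: 2×pyridine (neutral), 1×acetylacetonato (-1 each), 1×2,2'-bipyridine (neutral); total -1. So W + (-1) = 3+, giving W = +4.
Ligands are named alphabetically: acetylacetonato before bipyridine before pyridine.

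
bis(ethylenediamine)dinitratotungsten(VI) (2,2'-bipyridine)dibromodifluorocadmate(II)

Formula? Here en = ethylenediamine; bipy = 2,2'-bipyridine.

[W(en)2(NO3)2][Cd(bipy)Br2F2]2

Cation [W…]: ligand charges -2, W(VI) ⇒ ion charge 4+.
Anion [Cd…]: ligand charges -4, Cd(II) ⇒ ion charge 2−.
One 4+ cation requires 2 of the 2− anion.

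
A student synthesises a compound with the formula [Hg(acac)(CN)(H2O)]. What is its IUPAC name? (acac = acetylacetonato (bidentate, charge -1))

There is no counter-ion, so the complex is neutral overall.
Ligand charges: 1×acetylacetonato (-1 each), 1×cyano (-1 each), 1×aqua (neutral); total -2. So Hg + (-2) = 0, giving Hg = +2.
Ligands are named alphabetically: acetylacetonato before aqua before cyano.

(acetylacetonato)aquacyanomercury(II)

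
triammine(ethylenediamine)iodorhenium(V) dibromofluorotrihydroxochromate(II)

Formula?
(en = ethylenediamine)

Cation [Re…]: ligand charges -1, Re(V) ⇒ ion charge 4+.
Anion [Cr…]: ligand charges -6, Cr(II) ⇒ ion charge 4−.
One 4+ cation balances one 4− anion.

[Re(en)I(NH3)3][CrBr2F(OH)3]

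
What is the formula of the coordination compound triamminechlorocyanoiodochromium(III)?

[CrCl(CN)I(NH3)3]

Ligands: 1 cyano (CN, -1), 1 chloro (Cl, -1), 3 ammine (NH3, neutral), 1 iodo (I, -1). Ligand charge sum = -3.
With Cr in oxidation state +3, the complex ion is [Cr...].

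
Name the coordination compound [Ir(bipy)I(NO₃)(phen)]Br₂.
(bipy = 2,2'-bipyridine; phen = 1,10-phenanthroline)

The 2 bromide counter-ions carry a total charge of -2, so each complex ion is 2+.
Ligand charges: 1×iodo (-1 each), 1×nitrato (-1 each), 1×2,2'-bipyridine (neutral), 1×1,10-phenanthroline (neutral); total -2. So Ir + (-2) = 2+, giving Ir = +4.
Ligands are named alphabetically: bipyridine before iodo before nitrato before phenanthroline.

(2,2'-bipyridine)iodonitrato(1,10-phenanthroline)iridium(IV) bromide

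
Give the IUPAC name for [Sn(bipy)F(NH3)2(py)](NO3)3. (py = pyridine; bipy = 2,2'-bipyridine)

diammine(2,2'-bipyridine)fluoro(pyridine)tin(IV) nitrate

The 3 nitrate counter-ions carry a total charge of -3, so each complex ion is 3+.
Ligand charges: 1×pyridine (neutral), 1×fluoro (-1 each), 1×2,2'-bipyridine (neutral), 2×ammine (neutral); total -1. So Sn + (-1) = 3+, giving Sn = +4.
Ligands are named alphabetically: ammine before bipyridine before fluoro before pyridine.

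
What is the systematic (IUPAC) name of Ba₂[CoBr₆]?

barium hexabromocobaltate(II)

The 2 barium counter-ions carry a total charge of +4, so each complex ion is 4−.
Ligand charges: 6×bromo (-1 each); total -6. So Co + (-6) = 4−, giving Co = +2.
The complex ion is anionic, so cobalt takes the -ate form cobaltate(II).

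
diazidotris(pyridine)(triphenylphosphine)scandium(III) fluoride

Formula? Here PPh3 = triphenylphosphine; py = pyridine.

[Sc(N3)2(PPh3)(py)3]F

Ligands: 1 triphenylphosphine (PPh3, neutral), 3 pyridine (py, neutral), 2 azido (N3, -1). Ligand charge sum = -2.
With Sc in oxidation state +3, the complex ion is [Sc...]^1+.
Charge balance with fluoride (-1) requires 1 complex ion per 1 fluoride.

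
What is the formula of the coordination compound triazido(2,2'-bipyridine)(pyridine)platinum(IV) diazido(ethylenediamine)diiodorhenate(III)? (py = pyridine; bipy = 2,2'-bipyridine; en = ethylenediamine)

[Pt(bipy)(N3)3(py)][Re(en)I2(N3)2]

Cation [Pt…]: ligand charges -3, Pt(IV) ⇒ ion charge 1+.
Anion [Re…]: ligand charges -4, Re(III) ⇒ ion charge 1−.
One 1+ cation balances one 1− anion.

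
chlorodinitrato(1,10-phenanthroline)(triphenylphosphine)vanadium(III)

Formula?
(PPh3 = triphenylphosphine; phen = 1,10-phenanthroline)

[VCl(NO3)2(phen)(PPh3)]

Ligands: 1 triphenylphosphine (PPh3, neutral), 1 1,10-phenanthroline (phen, neutral), 2 nitrato (NO3, -1), 1 chloro (Cl, -1). Ligand charge sum = -3.
With V in oxidation state +3, the complex ion is [V...].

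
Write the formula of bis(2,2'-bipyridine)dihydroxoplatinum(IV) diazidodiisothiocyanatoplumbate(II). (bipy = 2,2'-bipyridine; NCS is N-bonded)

[Pt(bipy)2(OH)2][Pb(N3)2(NCS)2]

Cation [Pt…]: ligand charges -2, Pt(IV) ⇒ ion charge 2+.
Anion [Pb…]: ligand charges -4, Pb(II) ⇒ ion charge 2−.
One 2+ cation balances one 2− anion.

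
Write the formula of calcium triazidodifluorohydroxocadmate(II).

Ligands: 3 azido (N3, -1), 1 hydroxo (OH, -1), 2 fluoro (F, -1). Ligand charge sum = -6.
With Cd in oxidation state +2, the complex ion is [Cd...]^4−.
Charge balance with calcium (+2) requires 1 complex ion per 2 calcium.

Ca2[CdF2(N3)3(OH)]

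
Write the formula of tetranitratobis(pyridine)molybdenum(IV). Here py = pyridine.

Ligands: 4 nitrato (NO3, -1), 2 pyridine (py, neutral). Ligand charge sum = -4.
With Mo in oxidation state +4, the complex ion is [Mo...].

[Mo(NO3)4(py)2]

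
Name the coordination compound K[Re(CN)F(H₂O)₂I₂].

potassium diaquacyanofluorodiiodorhenate(III)

The 1 potassium counter-ion carries a total charge of +1, so each complex ion is 1−.
Ligand charges: 1×cyano (-1 each), 1×fluoro (-1 each), 2×aqua (neutral), 2×iodo (-1 each); total -4. So Re + (-4) = 1−, giving Re = +3.
Ligands are named alphabetically: aqua before cyano before fluoro before iodo.
The complex ion is anionic, so rhenium takes the -ate form rhenate(III).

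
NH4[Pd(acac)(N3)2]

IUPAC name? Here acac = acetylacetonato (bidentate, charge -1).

ammonium (acetylacetonato)diazidopalladate(II)

The 1 ammonium counter-ion carries a total charge of +1, so each complex ion is 1−.
Ligand charges: 1×acetylacetonato (-1 each), 2×azido (-1 each); total -3. So Pd + (-3) = 1−, giving Pd = +2.
The complex ion is anionic, so palladium takes the -ate form palladate(II).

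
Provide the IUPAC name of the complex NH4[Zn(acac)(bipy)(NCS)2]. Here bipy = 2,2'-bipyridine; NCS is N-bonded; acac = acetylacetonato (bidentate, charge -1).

ammonium (acetylacetonato)(2,2'-bipyridine)diisothiocyanatozincate(II)

The 1 ammonium counter-ion carries a total charge of +1, so each complex ion is 1−.
Ligand charges: 1×2,2'-bipyridine (neutral), 2×isothiocyanato (-1 each), 1×acetylacetonato (-1 each); total -3. So Zn + (-3) = 1−, giving Zn = +2.
The complex ion is anionic, so zinc takes the -ate form zincate(II).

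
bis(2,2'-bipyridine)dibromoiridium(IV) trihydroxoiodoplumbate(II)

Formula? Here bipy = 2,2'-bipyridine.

Cation [Ir…]: ligand charges -2, Ir(IV) ⇒ ion charge 2+.
Anion [Pb…]: ligand charges -4, Pb(II) ⇒ ion charge 2−.
One 2+ cation balances one 2− anion.

[Ir(bipy)2Br2][PbI(OH)3]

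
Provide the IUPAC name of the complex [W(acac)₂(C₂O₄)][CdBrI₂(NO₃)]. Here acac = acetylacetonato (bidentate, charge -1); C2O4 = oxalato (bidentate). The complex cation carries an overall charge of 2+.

Both ions are complex: the cation is named first with the plain metal name, the anion second with the -ate form; each ion's ligands are alphabetised independently.
The complex cation is given as 2+; its ligand charges sum to -4, so W = +6.
A 1:1 salt means the anion carries the equal and opposite charge, 2−.
Anion: ligand charges sum to -4; for the ion to be 2−, Cd = +2.

bis(acetylacetonato)oxalatotungsten(VI) bromodiiodonitratocadmate(II)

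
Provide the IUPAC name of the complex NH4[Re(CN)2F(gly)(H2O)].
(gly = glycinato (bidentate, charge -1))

ammonium aquadicyanofluoro(glycinato)rhenate(III)

The 1 ammonium counter-ion carries a total charge of +1, so each complex ion is 1−.
Ligand charges: 1×fluoro (-1 each), 2×cyano (-1 each), 1×glycinato (-1 each), 1×aqua (neutral); total -4. So Re + (-4) = 1−, giving Re = +3.
Ligands are named alphabetically: aqua before cyano before fluoro before glycinato.
The complex ion is anionic, so rhenium takes the -ate form rhenate(III).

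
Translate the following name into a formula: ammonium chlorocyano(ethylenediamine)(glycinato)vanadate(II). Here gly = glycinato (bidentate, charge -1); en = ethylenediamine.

NH4[VCl(CN)(en)(gly)]

Ligands: 1 cyano (CN, -1), 1 glycinato (gly, -1), 1 ethylenediamine (en, neutral), 1 chloro (Cl, -1). Ligand charge sum = -3.
With V in oxidation state +2, the complex ion is [V...]^1−.
Charge balance with ammonium (+1) requires 1 complex ion per 1 ammonium.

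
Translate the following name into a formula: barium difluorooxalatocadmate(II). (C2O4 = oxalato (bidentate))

Ba[Cd(C2O4)F2]

Ligands: 2 fluoro (F, -1), 1 oxalato (C2O4, -2). Ligand charge sum = -4.
With Cd in oxidation state +2, the complex ion is [Cd...]^2−.
Charge balance with barium (+2) requires 1 complex ion per 1 barium.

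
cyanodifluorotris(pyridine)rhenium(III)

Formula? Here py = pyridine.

[Re(CN)F2(py)3]

Ligands: 1 cyano (CN, -1), 3 pyridine (py, neutral), 2 fluoro (F, -1). Ligand charge sum = -3.
With Re in oxidation state +3, the complex ion is [Re...].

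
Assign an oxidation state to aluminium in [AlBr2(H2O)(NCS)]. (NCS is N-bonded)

No counter-ion: the bracketed complex is neutral.
Ligand charges: 1×NCS = -1; 2×Br = -2; 1×H2O neutral; sum -3.
Al + (-3) = 0 ⇒ Al is +3.

+3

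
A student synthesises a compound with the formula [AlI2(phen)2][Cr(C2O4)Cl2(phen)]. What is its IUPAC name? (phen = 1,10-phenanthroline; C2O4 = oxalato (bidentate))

diiodobis(1,10-phenanthroline)aluminium(III) dichlorooxalato(1,10-phenanthroline)chromate(III)

Both ions are complex: the cation is named first with the plain metal name, the anion second with the -ate form; each ion's ligands are alphabetised independently.
Aluminium is always +3 in its complexes; the cation's ligand charges sum to -2, so the complex cation is 1+.
A 1:1 salt means the anion carries the equal and opposite charge, 1−.
Anion: ligand charges sum to -4; for the ion to be 1−, Cr = +3.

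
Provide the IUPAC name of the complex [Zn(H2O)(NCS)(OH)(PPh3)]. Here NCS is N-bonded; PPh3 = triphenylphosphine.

aquahydroxoisothiocyanato(triphenylphosphine)zinc(II)

There is no counter-ion, so the complex is neutral overall.
Ligand charges: 1×aqua (neutral), 1×isothiocyanato (-1 each), 1×triphenylphosphine (neutral), 1×hydroxo (-1 each); total -2. So Zn + (-2) = 0, giving Zn = +2.
Ligands are named alphabetically: aqua before hydroxo before isothiocyanato before triphenylphosphine.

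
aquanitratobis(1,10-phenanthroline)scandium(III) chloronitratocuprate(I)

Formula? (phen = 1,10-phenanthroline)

[Sc(H2O)(NO3)(phen)2][CuCl(NO3)]2

Cation [Sc…]: ligand charges -1, Sc(III) ⇒ ion charge 2+.
Anion [Cu…]: ligand charges -2, Cu(I) ⇒ ion charge 1−.
One 2+ cation requires 2 of the 1− anion.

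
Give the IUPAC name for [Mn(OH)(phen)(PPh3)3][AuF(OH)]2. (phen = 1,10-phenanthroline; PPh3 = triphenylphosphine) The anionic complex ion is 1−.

Both ions are complex: the cation is named first with the plain metal name, the anion second with the -ate form; each ion's ligands are alphabetised independently.
The complex anion is given as 1−; its ligand charges sum to -2, so Au = +1.
With 2 anions per cation, the cation must be 2×1 = 2+.
Cation: ligand charges sum to -1; for the ion to be 2+, Mn = +3.

hydroxo(1,10-phenanthroline)tris(triphenylphosphine)manganese(III) fluorohydroxoaurate(I)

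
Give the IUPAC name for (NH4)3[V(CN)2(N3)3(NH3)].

ammonium amminetriazidodicyanovanadate(II)

The 3 ammonium counter-ions carry a total charge of +3, so each complex ion is 3−.
Ligand charges: 2×cyano (-1 each), 3×azido (-1 each), 1×ammine (neutral); total -5. So V + (-5) = 3−, giving V = +2.
Ligands are named alphabetically: ammine before azido before cyano.
The complex ion is anionic, so vanadium takes the -ate form vanadate(II).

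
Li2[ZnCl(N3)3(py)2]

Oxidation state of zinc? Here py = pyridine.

+2

2 lithium outside the brackets (+1 each) → the complex ion is 2−.
Ligand charges: 2×py neutral; 3×N3 = -3; 1×Cl = -1; sum -4.
Zn + (-4) = 2− ⇒ Zn is +2.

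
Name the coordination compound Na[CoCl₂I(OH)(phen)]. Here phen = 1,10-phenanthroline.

sodium dichlorohydroxoiodo(1,10-phenanthroline)cobaltate(III)

The 1 sodium counter-ion carries a total charge of +1, so each complex ion is 1−.
Ligand charges: 1×1,10-phenanthroline (neutral), 1×hydroxo (-1 each), 1×iodo (-1 each), 2×chloro (-1 each); total -4. So Co + (-4) = 1−, giving Co = +3.
The complex ion is anionic, so cobalt takes the -ate form cobaltate(III).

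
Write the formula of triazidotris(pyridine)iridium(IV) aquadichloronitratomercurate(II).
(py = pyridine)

Cation [Ir…]: ligand charges -3, Ir(IV) ⇒ ion charge 1+.
Anion [Hg…]: ligand charges -3, Hg(II) ⇒ ion charge 1−.
One 1+ cation balances one 1− anion.

[Ir(N3)3(py)3][HgCl2(H2O)(NO3)]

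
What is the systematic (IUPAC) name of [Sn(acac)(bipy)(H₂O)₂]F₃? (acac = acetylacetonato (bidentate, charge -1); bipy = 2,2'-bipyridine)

(acetylacetonato)diaqua(2,2'-bipyridine)tin(IV) fluoride

The 3 fluoride counter-ions carry a total charge of -3, so each complex ion is 3+.
Ligand charges: 1×acetylacetonato (-1 each), 1×2,2'-bipyridine (neutral), 2×aqua (neutral); total -1. So Sn + (-1) = 3+, giving Sn = +4.
Ligands are named alphabetically: acetylacetonato before aqua before bipyridine.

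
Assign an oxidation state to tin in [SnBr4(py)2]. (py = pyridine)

+4

No counter-ion: the bracketed complex is neutral.
Ligand charges: 4×Br = -4; 2×py neutral; sum -4.
Sn + (-4) = 0 ⇒ Sn is +4.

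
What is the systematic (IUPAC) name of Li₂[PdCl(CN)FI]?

The 2 lithium counter-ions carry a total charge of +2, so each complex ion is 2−.
Ligand charges: 1×cyano (-1 each), 1×fluoro (-1 each), 1×chloro (-1 each), 1×iodo (-1 each); total -4. So Pd + (-4) = 2−, giving Pd = +2.
Ligands are named alphabetically: chloro before cyano before fluoro before iodo.
The complex ion is anionic, so palladium takes the -ate form palladate(II).

lithium chlorocyanofluoroiodopalladate(II)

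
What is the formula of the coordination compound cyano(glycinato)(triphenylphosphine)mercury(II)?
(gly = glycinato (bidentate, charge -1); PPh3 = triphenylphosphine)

[Hg(CN)(gly)(PPh3)]

Ligands: 1 cyano (CN, -1), 1 glycinato (gly, -1), 1 triphenylphosphine (PPh3, neutral). Ligand charge sum = -2.
With Hg in oxidation state +2, the complex ion is [Hg...].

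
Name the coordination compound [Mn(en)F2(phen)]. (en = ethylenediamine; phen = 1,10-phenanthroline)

(ethylenediamine)difluoro(1,10-phenanthroline)manganese(II)

There is no counter-ion, so the complex is neutral overall.
Ligand charges: 1×ethylenediamine (neutral), 2×fluoro (-1 each), 1×1,10-phenanthroline (neutral); total -2. So Mn + (-2) = 0, giving Mn = +2.
Ligands are named alphabetically: ethylenediamine before fluoro before phenanthroline.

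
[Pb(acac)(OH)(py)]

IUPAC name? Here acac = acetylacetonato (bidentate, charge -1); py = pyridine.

(acetylacetonato)hydroxo(pyridine)lead(II)

There is no counter-ion, so the complex is neutral overall.
Ligand charges: 1×acetylacetonato (-1 each), 1×pyridine (neutral), 1×hydroxo (-1 each); total -2. So Pb + (-2) = 0, giving Pb = +2.
Ligands are named alphabetically: acetylacetonato before hydroxo before pyridine.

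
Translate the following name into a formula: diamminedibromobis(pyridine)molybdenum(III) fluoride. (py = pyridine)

[MoBr2(NH3)2(py)2]F

Ligands: 2 ammine (NH3, neutral), 2 bromo (Br, -1), 2 pyridine (py, neutral). Ligand charge sum = -2.
With Mo in oxidation state +3, the complex ion is [Mo...]^1+.
Charge balance with fluoride (-1) requires 1 complex ion per 1 fluoride.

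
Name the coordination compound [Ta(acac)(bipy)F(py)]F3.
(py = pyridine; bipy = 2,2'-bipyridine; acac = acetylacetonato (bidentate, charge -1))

(acetylacetonato)(2,2'-bipyridine)fluoro(pyridine)tantalum(V) fluoride

The 3 fluoride counter-ions carry a total charge of -3, so each complex ion is 3+.
Ligand charges: 1×fluoro (-1 each), 1×pyridine (neutral), 1×2,2'-bipyridine (neutral), 1×acetylacetonato (-1 each); total -2. So Ta + (-2) = 3+, giving Ta = +5.
Ligands are named alphabetically: acetylacetonato before bipyridine before fluoro before pyridine.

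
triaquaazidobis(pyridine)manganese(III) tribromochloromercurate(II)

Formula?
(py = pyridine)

[Mn(H2O)3(N3)(py)2][HgBr3Cl]

Cation [Mn…]: ligand charges -1, Mn(III) ⇒ ion charge 2+.
Anion [Hg…]: ligand charges -4, Hg(II) ⇒ ion charge 2−.
One 2+ cation balances one 2− anion.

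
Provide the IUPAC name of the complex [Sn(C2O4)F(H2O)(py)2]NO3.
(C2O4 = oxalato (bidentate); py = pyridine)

The 1 nitrate counter-ion carries a total charge of -1, so each complex ion is 1+.
Ligand charges: 1×oxalato (-2 each), 2×pyridine (neutral), 1×aqua (neutral), 1×fluoro (-1 each); total -3. So Sn + (-3) = 1+, giving Sn = +4.
Ligands are named alphabetically: aqua before fluoro before oxalato before pyridine.

aquafluorooxalatobis(pyridine)tin(IV) nitrate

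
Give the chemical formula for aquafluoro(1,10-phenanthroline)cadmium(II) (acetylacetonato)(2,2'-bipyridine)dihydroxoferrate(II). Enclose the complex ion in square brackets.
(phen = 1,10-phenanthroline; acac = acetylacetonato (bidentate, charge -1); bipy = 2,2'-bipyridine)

[CdF(H2O)(phen)][Fe(acac)(bipy)(OH)2]

Cation [Cd…]: ligand charges -1, Cd(II) ⇒ ion charge 1+.
Anion [Fe…]: ligand charges -3, Fe(II) ⇒ ion charge 1−.
One 1+ cation balances one 1− anion.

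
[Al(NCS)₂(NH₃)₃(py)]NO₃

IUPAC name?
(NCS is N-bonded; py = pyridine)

The 1 nitrate counter-ion carries a total charge of -1, so each complex ion is 1+.
Ligand charges: 2×isothiocyanato (-1 each), 1×pyridine (neutral), 3×ammine (neutral); total -2. So Al + (-2) = 1+, giving Al = +3.
Ligands are named alphabetically: ammine before isothiocyanato before pyridine.

triamminediisothiocyanato(pyridine)aluminium(III) nitrate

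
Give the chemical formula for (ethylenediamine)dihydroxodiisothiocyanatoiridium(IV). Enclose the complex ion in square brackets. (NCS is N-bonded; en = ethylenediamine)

[Ir(en)(NCS)2(OH)2]

Ligands: 2 isothiocyanato (NCS, -1), 1 ethylenediamine (en, neutral), 2 hydroxo (OH, -1). Ligand charge sum = -4.
With Ir in oxidation state +4, the complex ion is [Ir...].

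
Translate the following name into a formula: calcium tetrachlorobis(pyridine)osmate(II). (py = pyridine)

Ca[OsCl4(py)2]

Ligands: 4 chloro (Cl, -1), 2 pyridine (py, neutral). Ligand charge sum = -4.
With Os in oxidation state +2, the complex ion is [Os...]^2−.
Charge balance with calcium (+2) requires 1 complex ion per 1 calcium.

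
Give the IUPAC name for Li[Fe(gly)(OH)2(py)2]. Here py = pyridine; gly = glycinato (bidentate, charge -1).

lithium (glycinato)dihydroxobis(pyridine)ferrate(II)

The 1 lithium counter-ion carries a total charge of +1, so each complex ion is 1−.
Ligand charges: 2×hydroxo (-1 each), 2×pyridine (neutral), 1×glycinato (-1 each); total -3. So Fe + (-3) = 1−, giving Fe = +2.
The complex ion is anionic, so iron takes the -ate form ferrate(II).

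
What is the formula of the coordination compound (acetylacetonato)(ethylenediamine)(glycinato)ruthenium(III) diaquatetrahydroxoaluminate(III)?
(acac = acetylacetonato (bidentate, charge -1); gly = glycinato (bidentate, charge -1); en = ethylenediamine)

[Ru(acac)(en)(gly)][Al(H2O)2(OH)4]

Cation [Ru…]: ligand charges -2, Ru(III) ⇒ ion charge 1+.
Anion [Al…]: ligand charges -4, Al(III) ⇒ ion charge 1−.
One 1+ cation balances one 1− anion.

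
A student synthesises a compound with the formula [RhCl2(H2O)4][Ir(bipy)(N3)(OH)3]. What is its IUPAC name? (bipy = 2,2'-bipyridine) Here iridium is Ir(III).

tetraaquadichlororhodium(III) azido(2,2'-bipyridine)trihydroxoiridate(III)

Both ions are complex: the cation is named first with the plain metal name, the anion second with the -ate form; each ion's ligands are alphabetised independently.
Ir is given as +3; the anion's ligand charges sum to -4, so the complex anion is 1−.
A 1:1 salt means the cation carries the equal and opposite charge, 1+.
Cation: ligand charges sum to -2; for the ion to be 1+, Rh = +3.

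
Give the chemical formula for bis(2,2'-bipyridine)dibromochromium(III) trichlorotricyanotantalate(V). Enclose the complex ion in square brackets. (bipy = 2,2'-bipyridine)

[Cr(bipy)2Br2][TaCl3(CN)3]

Cation [Cr…]: ligand charges -2, Cr(III) ⇒ ion charge 1+.
Anion [Ta…]: ligand charges -6, Ta(V) ⇒ ion charge 1−.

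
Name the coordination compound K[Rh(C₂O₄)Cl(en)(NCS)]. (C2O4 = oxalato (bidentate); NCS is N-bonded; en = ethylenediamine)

potassium chloro(ethylenediamine)isothiocyanatooxalatorhodate(III)

The 1 potassium counter-ion carries a total charge of +1, so each complex ion is 1−.
Ligand charges: 1×oxalato (-2 each), 1×chloro (-1 each), 1×isothiocyanato (-1 each), 1×ethylenediamine (neutral); total -4. So Rh + (-4) = 1−, giving Rh = +3.
The complex ion is anionic, so rhodium takes the -ate form rhodate(III).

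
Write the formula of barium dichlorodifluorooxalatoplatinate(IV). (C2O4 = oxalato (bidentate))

Ligands: 2 chloro (Cl, -1), 1 oxalato (C2O4, -2), 2 fluoro (F, -1). Ligand charge sum = -6.
With Pt in oxidation state +4, the complex ion is [Pt...]^2−.
Charge balance with barium (+2) requires 1 complex ion per 1 barium.

Ba[Pt(C2O4)Cl2F2]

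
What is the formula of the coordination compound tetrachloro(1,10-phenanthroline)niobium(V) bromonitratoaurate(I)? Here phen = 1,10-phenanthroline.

Cation [Nb…]: ligand charges -4, Nb(V) ⇒ ion charge 1+.
Anion [Au…]: ligand charges -2, Au(I) ⇒ ion charge 1−.
One 1+ cation balances one 1− anion.

[NbCl4(phen)][AuBr(NO3)]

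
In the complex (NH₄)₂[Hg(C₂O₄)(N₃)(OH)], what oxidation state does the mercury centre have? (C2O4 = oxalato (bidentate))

+2

2 ammonium outside the brackets (+1 each) → the complex ion is 2−.
Ligand charges: 1×C2O4 = -2; 1×N3 = -1; 1×OH = -1; sum -4.
Hg + (-4) = 2− ⇒ Hg is +2.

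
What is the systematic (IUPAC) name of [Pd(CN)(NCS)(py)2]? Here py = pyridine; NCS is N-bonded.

cyanoisothiocyanatobis(pyridine)palladium(II)

There is no counter-ion, so the complex is neutral overall.
Ligand charges: 2×pyridine (neutral), 1×cyano (-1 each), 1×isothiocyanato (-1 each); total -2. So Pd + (-2) = 0, giving Pd = +2.
Ligands are named alphabetically: cyano before isothiocyanato before pyridine.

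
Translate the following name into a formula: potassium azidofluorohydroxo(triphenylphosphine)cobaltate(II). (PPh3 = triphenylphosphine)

K[CoF(N3)(OH)(PPh3)]

Ligands: 1 azido (N3, -1), 1 triphenylphosphine (PPh3, neutral), 1 fluoro (F, -1), 1 hydroxo (OH, -1). Ligand charge sum = -3.
Charge balance with potassium (+1) requires 1 complex ion per 1 potassium.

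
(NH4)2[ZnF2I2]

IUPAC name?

The 2 ammonium counter-ions carry a total charge of +2, so each complex ion is 2−.
Ligand charges: 2×fluoro (-1 each), 2×iodo (-1 each); total -4. So Zn + (-4) = 2−, giving Zn = +2.
Ligands are named alphabetically: fluoro before iodo.
The complex ion is anionic, so zinc takes the -ate form zincate(II).

ammonium difluorodiiodozincate(II)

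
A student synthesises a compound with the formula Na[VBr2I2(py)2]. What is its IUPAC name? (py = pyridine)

sodium dibromodiiodobis(pyridine)vanadate(III)

The 1 sodium counter-ion carries a total charge of +1, so each complex ion is 1−.
Ligand charges: 2×pyridine (neutral), 2×bromo (-1 each), 2×iodo (-1 each); total -4. So V + (-4) = 1−, giving V = +3.
The complex ion is anionic, so vanadium takes the -ate form vanadate(III).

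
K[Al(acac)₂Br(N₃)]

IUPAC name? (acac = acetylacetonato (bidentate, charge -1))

The 1 potassium counter-ion carries a total charge of +1, so each complex ion is 1−.
Ligand charges: 1×bromo (-1 each), 1×azido (-1 each), 2×acetylacetonato (-1 each); total -4. So Al + (-4) = 1−, giving Al = +3.
The complex ion is anionic, so aluminium takes the -ate form aluminate(III).

potassium bis(acetylacetonato)azidobromoaluminate(III)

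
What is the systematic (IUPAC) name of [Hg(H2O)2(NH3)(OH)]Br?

amminediaquahydroxomercury(II) bromide

The 1 bromide counter-ion carries a total charge of -1, so each complex ion is 1+.
Ligand charges: 1×hydroxo (-1 each), 2×aqua (neutral), 1×ammine (neutral); total -1. So Hg + (-1) = 1+, giving Hg = +2.
Ligands are named alphabetically: ammine before aqua before hydroxo.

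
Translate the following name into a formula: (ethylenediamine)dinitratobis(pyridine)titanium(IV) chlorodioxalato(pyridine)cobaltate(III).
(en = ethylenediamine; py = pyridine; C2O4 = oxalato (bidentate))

Cation [Ti…]: ligand charges -2, Ti(IV) ⇒ ion charge 2+.
Anion [Co…]: ligand charges -5, Co(III) ⇒ ion charge 2−.

[Ti(en)(NO3)2(py)2][Co(C2O4)2Cl(py)]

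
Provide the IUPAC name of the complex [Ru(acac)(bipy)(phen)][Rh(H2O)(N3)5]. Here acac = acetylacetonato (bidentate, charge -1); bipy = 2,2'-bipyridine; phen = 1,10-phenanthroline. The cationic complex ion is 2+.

(acetylacetonato)(2,2'-bipyridine)(1,10-phenanthroline)ruthenium(III) aquapentaazidorhodate(III)

The complex cation is given as 2+; its ligand charges sum to -1, so Ru = +3.
A 1:1 salt means the anion carries the equal and opposite charge, 2−.
Anion: ligand charges sum to -5; for the ion to be 2−, Rh = +3.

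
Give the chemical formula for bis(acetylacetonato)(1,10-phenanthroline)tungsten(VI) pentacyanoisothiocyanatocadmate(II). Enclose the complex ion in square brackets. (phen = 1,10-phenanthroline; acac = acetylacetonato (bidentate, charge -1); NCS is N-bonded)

Cation [W…]: ligand charges -2, W(VI) ⇒ ion charge 4+.
Anion [Cd…]: ligand charges -6, Cd(II) ⇒ ion charge 4−.
One 4+ cation balances one 4− anion.

[W(acac)2(phen)][Cd(CN)5(NCS)]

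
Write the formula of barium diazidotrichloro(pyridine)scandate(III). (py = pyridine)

Ba[ScCl3(N3)2(py)]

Ligands: 2 azido (N3, -1), 1 pyridine (py, neutral), 3 chloro (Cl, -1). Ligand charge sum = -5.
With Sc in oxidation state +3, the complex ion is [Sc...]^2−.
Charge balance with barium (+2) requires 1 complex ion per 1 barium.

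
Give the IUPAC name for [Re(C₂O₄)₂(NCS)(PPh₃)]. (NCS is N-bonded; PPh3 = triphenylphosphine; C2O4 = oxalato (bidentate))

isothiocyanatodioxalato(triphenylphosphine)rhenium(V)

There is no counter-ion, so the complex is neutral overall.
Ligand charges: 1×isothiocyanato (-1 each), 1×triphenylphosphine (neutral), 2×oxalato (-2 each); total -5. So Re + (-5) = 0, giving Re = +5.
Ligands are named alphabetically: isothiocyanato before oxalato before triphenylphosphine.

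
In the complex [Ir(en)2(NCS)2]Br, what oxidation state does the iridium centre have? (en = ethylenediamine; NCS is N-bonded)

+3

1 bromide outside the brackets (-1 each) → the complex ion is 1+.
Ligand charges: 2×en neutral; 2×NCS = -2; sum -2.
Ir + (-2) = 1+ ⇒ Ir is +3.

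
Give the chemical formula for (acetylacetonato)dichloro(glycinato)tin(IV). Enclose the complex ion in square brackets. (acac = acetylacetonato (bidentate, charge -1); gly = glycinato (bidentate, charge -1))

Ligands: 1 acetylacetonato (acac, -1), 1 glycinato (gly, -1), 2 chloro (Cl, -1). Ligand charge sum = -4.
With Sn in oxidation state +4, the complex ion is [Sn...].

[Sn(acac)Cl2(gly)]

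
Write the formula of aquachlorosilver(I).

[AgCl(H2O)]

Ligands: 1 chloro (Cl, -1), 1 aqua (H2O, neutral). Ligand charge sum = -1.
With Ag in oxidation state +1, the complex ion is [Ag...].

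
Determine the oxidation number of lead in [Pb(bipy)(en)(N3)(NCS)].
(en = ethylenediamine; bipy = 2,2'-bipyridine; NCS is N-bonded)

+2

No counter-ion: the bracketed complex is neutral.
Ligand charges: 1×en neutral; 1×bipy neutral; 1×N3 = -1; 1×NCS = -1; sum -2.
Pb + (-2) = 0 ⇒ Pb is +2.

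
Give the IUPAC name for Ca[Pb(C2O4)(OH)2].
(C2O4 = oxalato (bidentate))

calcium dihydroxooxalatoplumbate(II)

The 1 calcium counter-ion carries a total charge of +2, so each complex ion is 2−.
Ligand charges: 1×oxalato (-2 each), 2×hydroxo (-1 each); total -4. So Pb + (-4) = 2−, giving Pb = +2.
The complex ion is anionic, so lead takes the -ate form plumbate(II).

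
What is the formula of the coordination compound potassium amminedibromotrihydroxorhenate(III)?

Ligands: 3 hydroxo (OH, -1), 1 ammine (NH3, neutral), 2 bromo (Br, -1). Ligand charge sum = -5.
With Re in oxidation state +3, the complex ion is [Re...]^2−.
Charge balance with potassium (+1) requires 1 complex ion per 2 potassium.

K2[ReBr2(NH3)(OH)3]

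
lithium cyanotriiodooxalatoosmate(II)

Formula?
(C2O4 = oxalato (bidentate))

Ligands: 1 oxalato (C2O4, -2), 3 iodo (I, -1), 1 cyano (CN, -1). Ligand charge sum = -6.
Charge balance with lithium (+1) requires 1 complex ion per 4 lithium.

Li4[Os(C2O4)(CN)I3]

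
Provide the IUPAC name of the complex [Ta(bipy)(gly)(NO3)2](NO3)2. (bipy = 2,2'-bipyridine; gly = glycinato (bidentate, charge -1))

(2,2'-bipyridine)(glycinato)dinitratotantalum(V) nitrate

The 2 nitrate counter-ions carry a total charge of -2, so each complex ion is 2+.
Ligand charges: 1×2,2'-bipyridine (neutral), 2×nitrato (-1 each), 1×glycinato (-1 each); total -3. So Ta + (-3) = 2+, giving Ta = +5.
Ligands are named alphabetically: bipyridine before glycinato before nitrato.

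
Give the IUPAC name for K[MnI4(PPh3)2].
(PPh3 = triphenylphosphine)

potassium tetraiodobis(triphenylphosphine)manganate(III)

The 1 potassium counter-ion carries a total charge of +1, so each complex ion is 1−.
Ligand charges: 4×iodo (-1 each), 2×triphenylphosphine (neutral); total -4. So Mn + (-4) = 1−, giving Mn = +3.
The complex ion is anionic, so manganese takes the -ate form manganate(III).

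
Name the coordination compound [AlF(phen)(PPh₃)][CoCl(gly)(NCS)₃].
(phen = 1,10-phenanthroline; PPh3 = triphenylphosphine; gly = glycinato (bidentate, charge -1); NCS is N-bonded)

fluoro(1,10-phenanthroline)(triphenylphosphine)aluminium(III) chloro(glycinato)triisothiocyanatocobaltate(III)

Aluminium is always +3 in its complexes; the cation's ligand charges sum to -1, so the complex cation is 2+.
A 1:1 salt means the anion carries the equal and opposite charge, 2−.
Anion: ligand charges sum to -5; for the ion to be 2−, Co = +3.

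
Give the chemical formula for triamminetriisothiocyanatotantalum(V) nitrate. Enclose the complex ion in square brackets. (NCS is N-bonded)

[Ta(NCS)3(NH3)3](NO3)2

Ligands: 3 isothiocyanato (NCS, -1), 3 ammine (NH3, neutral). Ligand charge sum = -3.
With Ta in oxidation state +5, the complex ion is [Ta...]^2+.
Charge balance with nitrate (-1) requires 1 complex ion per 2 nitrate.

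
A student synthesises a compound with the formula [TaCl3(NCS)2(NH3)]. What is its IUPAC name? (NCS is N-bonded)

amminetrichlorodiisothiocyanatotantalum(V)

There is no counter-ion, so the complex is neutral overall.
Ligand charges: 3×chloro (-1 each), 2×isothiocyanato (-1 each), 1×ammine (neutral); total -5. So Ta + (-5) = 0, giving Ta = +5.
Ligands are named alphabetically: ammine before chloro before isothiocyanato.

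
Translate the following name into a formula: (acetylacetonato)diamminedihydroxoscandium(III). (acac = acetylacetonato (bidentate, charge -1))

Ligands: 1 acetylacetonato (acac, -1), 2 ammine (NH3, neutral), 2 hydroxo (OH, -1). Ligand charge sum = -3.
With Sc in oxidation state +3, the complex ion is [Sc...].

[Sc(acac)(NH3)2(OH)2]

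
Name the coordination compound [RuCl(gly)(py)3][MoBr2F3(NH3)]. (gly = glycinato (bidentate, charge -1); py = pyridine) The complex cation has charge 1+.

The complex cation is given as 1+; its ligand charges sum to -2, so Ru = +3.
A 1:1 salt means the anion carries the equal and opposite charge, 1−.
Anion: ligand charges sum to -5; for the ion to be 1−, Mo = +4.

chloro(glycinato)tris(pyridine)ruthenium(III) amminedibromotrifluoromolybdate(IV)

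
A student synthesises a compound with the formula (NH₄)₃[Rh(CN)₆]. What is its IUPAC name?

ammonium hexacyanorhodate(III)

The 3 ammonium counter-ions carry a total charge of +3, so each complex ion is 3−.
Ligand charges: 6×cyano (-1 each); total -6. So Rh + (-6) = 3−, giving Rh = +3.
The complex ion is anionic, so rhodium takes the -ate form rhodate(III).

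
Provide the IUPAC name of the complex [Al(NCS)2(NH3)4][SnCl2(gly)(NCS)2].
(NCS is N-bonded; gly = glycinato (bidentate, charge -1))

tetraamminediisothiocyanatoaluminium(III) dichloro(glycinato)diisothiocyanatostannate(IV)

Aluminium is always +3 in its complexes; the cation's ligand charges sum to -2, so the complex cation is 1+.
A 1:1 salt means the anion carries the equal and opposite charge, 1−.
Anion: ligand charges sum to -5; for the ion to be 1−, Sn = +4.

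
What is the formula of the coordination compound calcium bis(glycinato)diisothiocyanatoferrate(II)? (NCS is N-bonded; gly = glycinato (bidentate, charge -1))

Ca[Fe(gly)2(NCS)2]

Ligands: 2 isothiocyanato (NCS, -1), 2 glycinato (gly, -1). Ligand charge sum = -4.
Charge balance with calcium (+2) requires 1 complex ion per 1 calcium.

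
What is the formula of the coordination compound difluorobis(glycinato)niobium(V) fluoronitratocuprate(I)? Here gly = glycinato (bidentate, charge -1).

[NbF2(gly)2][CuF(NO3)]

Cation [Nb…]: ligand charges -4, Nb(V) ⇒ ion charge 1+.
Anion [Cu…]: ligand charges -2, Cu(I) ⇒ ion charge 1−.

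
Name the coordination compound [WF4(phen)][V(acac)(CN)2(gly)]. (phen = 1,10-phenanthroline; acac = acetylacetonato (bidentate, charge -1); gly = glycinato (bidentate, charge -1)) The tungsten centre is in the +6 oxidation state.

tetrafluoro(1,10-phenanthroline)tungsten(VI) (acetylacetonato)dicyano(glycinato)vanadate(II)

Both ions are complex: the cation is named first with the plain metal name, the anion second with the -ate form; each ion's ligands are alphabetised independently.
W is given as +6; the cation's ligand charges sum to -4, so the complex cation is 2+.
A 1:1 salt means the anion carries the equal and opposite charge, 2−.
Anion: ligand charges sum to -4; for the ion to be 2−, V = +2.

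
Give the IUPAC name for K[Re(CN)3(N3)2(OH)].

potassium diazidotricyanohydroxorhenate(V)

The 1 potassium counter-ion carries a total charge of +1, so each complex ion is 1−.
Ligand charges: 2×azido (-1 each), 1×hydroxo (-1 each), 3×cyano (-1 each); total -6. So Re + (-6) = 1−, giving Re = +5.
Ligands are named alphabetically: azido before cyano before hydroxo.
The complex ion is anionic, so rhenium takes the -ate form rhenate(V).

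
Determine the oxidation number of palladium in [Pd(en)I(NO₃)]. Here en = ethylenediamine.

+2

No counter-ion: the bracketed complex is neutral.
Ligand charges: 1×NO3 = -1; 1×en neutral; 1×I = -1; sum -2.
Pd + (-2) = 0 ⇒ Pd is +2.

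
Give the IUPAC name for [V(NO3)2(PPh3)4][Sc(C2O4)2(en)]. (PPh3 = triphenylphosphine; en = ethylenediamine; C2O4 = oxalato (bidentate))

Both ions are complex: the cation is named first with the plain metal name, the anion second with the -ate form; each ion's ligands are alphabetised independently.
Scandium is always +3 in its complexes; the anion's ligand charges sum to -4, so the complex anion is 1−.
A 1:1 salt means the cation carries the equal and opposite charge, 1+.
Cation: ligand charges sum to -2; for the ion to be 1+, V = +3.

dinitratotetrakis(triphenylphosphine)vanadium(III) (ethylenediamine)dioxalatoscandate(III)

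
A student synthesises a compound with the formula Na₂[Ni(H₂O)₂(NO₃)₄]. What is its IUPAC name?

sodium diaquatetranitratonickelate(II)

The 2 sodium counter-ions carry a total charge of +2, so each complex ion is 2−.
Ligand charges: 2×aqua (neutral), 4×nitrato (-1 each); total -4. So Ni + (-4) = 2−, giving Ni = +2.
Ligands are named alphabetically: aqua before nitrato.
The complex ion is anionic, so nickel takes the -ate form nickelate(II).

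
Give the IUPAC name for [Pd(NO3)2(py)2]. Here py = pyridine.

dinitratobis(pyridine)palladium(II)

There is no counter-ion, so the complex is neutral overall.
Ligand charges: 2×pyridine (neutral), 2×nitrato (-1 each); total -2. So Pd + (-2) = 0, giving Pd = +2.
Ligands are named alphabetically: nitrato before pyridine.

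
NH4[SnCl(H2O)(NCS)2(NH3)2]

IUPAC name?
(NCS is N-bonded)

ammonium diammineaquachlorodiisothiocyanatostannate(II)

The 1 ammonium counter-ion carries a total charge of +1, so each complex ion is 1−.
Ligand charges: 2×ammine (neutral), 1×aqua (neutral), 1×chloro (-1 each), 2×isothiocyanato (-1 each); total -3. So Sn + (-3) = 1−, giving Sn = +2.
Ligands are named alphabetically: ammine before aqua before chloro before isothiocyanato.
The complex ion is anionic, so tin takes the -ate form stannate(II).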